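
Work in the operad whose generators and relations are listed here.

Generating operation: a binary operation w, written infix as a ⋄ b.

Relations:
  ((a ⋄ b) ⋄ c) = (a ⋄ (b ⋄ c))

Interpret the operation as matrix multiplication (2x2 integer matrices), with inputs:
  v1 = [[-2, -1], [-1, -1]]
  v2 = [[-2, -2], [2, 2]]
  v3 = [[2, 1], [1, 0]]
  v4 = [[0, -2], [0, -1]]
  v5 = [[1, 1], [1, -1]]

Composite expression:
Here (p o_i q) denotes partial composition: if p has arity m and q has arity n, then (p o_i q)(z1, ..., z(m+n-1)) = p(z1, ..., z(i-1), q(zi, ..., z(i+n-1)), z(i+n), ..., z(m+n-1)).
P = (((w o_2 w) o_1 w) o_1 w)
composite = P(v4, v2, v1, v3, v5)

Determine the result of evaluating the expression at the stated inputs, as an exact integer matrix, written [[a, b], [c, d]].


[[44, 20], [22, 10]]

(v4 ⋄ v2) = [[-4, -4], [-2, -2]]
((v4 ⋄ v2) ⋄ v1) = [[12, 8], [6, 4]]
(v3 ⋄ v5) = [[3, 1], [1, 1]]
(((v4 ⋄ v2) ⋄ v1) ⋄ (v3 ⋄ v5)) = [[44, 20], [22, 10]]


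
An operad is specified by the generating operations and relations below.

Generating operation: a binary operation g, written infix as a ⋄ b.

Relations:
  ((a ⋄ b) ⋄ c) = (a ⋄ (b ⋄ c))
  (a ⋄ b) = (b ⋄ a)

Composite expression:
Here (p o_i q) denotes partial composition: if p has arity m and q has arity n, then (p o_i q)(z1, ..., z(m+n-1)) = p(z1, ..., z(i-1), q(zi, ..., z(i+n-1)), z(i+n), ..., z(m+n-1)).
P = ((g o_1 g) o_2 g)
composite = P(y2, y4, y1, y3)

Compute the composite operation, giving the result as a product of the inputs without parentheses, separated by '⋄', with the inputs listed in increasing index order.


Shape and order are irrelevant to g; the y-input set decides.
(y4 ⋄ y1) flattens to y4 ⋄ y1
(y2 ⋄ (y4 ⋄ y1)) flattens to y2 ⋄ y4 ⋄ y1
((y2 ⋄ (y4 ⋄ y1)) ⋄ y3) flattens to y2 ⋄ y4 ⋄ y1 ⋄ y3
putting the inputs in ascending order: y1 ⋄ y2 ⋄ y3 ⋄ y4

y1 ⋄ y2 ⋄ y3 ⋄ y4


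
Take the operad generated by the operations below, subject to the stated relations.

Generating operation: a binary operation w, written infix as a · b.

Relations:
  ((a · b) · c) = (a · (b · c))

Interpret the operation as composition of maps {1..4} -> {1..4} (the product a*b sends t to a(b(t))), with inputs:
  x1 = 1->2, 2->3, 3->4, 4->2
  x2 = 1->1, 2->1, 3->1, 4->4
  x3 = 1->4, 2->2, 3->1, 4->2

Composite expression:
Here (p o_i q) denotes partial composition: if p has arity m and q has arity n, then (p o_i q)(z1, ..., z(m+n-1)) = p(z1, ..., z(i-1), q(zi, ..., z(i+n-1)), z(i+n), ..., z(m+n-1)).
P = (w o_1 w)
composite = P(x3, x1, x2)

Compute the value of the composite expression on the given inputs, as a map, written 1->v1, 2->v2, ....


1->2, 2->2, 3->2, 4->2

(x3 · x1) = 1->2, 2->1, 3->2, 4->2
((x3 · x1) · x2) = 1->2, 2->2, 3->2, 4->2


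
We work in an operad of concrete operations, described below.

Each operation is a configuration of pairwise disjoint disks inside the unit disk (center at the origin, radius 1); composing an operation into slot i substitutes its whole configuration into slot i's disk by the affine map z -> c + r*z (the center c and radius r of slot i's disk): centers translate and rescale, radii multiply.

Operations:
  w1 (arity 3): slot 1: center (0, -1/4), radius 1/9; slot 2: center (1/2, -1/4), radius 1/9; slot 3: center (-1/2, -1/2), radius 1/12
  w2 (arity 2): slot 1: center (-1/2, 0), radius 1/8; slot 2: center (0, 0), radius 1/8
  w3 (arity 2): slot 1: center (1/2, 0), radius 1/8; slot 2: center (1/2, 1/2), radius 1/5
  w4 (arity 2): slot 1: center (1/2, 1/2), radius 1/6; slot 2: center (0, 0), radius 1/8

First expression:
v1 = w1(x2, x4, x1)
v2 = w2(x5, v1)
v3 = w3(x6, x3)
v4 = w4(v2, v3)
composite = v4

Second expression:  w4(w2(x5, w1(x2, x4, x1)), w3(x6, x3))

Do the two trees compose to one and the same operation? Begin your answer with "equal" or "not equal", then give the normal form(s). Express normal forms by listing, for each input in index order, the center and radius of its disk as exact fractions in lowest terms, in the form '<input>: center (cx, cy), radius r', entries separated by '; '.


equal — both sides give x1: center (47/96, 47/96), radius 1/576; x2: center (1/2, 95/192), radius 1/432; x3: center (1/16, 1/16), radius 1/40; x4: center (49/96, 95/192), radius 1/432; x5: center (5/12, 1/2), radius 1/48; x6: center (1/16, 0), radius 1/64

The first expression, normalized: x1: center (47/96, 47/96), radius 1/576; x2: center (1/2, 95/192), radius 1/432; x3: center (1/16, 1/16), radius 1/40; x4: center (49/96, 95/192), radius 1/432; x5: center (5/12, 1/2), radius 1/48; x6: center (1/16, 0), radius 1/64
The second expression, normalized: x1: center (47/96, 47/96), radius 1/576; x2: center (1/2, 95/192), radius 1/432; x3: center (1/16, 1/16), radius 1/40; x4: center (49/96, 95/192), radius 1/432; x5: center (5/12, 1/2), radius 1/48; x6: center (1/16, 0), radius 1/64
The forms coincide; equal.


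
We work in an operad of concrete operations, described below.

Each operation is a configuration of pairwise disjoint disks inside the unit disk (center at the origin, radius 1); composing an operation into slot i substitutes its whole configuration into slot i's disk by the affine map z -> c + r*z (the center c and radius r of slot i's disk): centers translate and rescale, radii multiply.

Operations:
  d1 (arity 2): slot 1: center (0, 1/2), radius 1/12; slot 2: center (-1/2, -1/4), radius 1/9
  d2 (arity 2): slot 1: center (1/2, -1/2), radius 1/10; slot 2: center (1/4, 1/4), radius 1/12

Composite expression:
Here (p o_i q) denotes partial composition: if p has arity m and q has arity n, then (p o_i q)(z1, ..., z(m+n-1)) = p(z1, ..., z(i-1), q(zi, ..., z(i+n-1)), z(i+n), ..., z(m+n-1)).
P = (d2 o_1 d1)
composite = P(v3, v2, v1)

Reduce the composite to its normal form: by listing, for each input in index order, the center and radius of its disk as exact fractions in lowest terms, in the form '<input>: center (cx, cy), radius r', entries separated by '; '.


v1: center (1/4, 1/4), radius 1/12; v2: center (9/20, -21/40), radius 1/90; v3: center (1/2, -9/20), radius 1/120

Only the slot chain above each v matters under d2; compose those maps.
v3: after 2 affine steps, its disk has center (1/2, -9/20), radius 1/120
v2: after 2 affine steps, its disk has center (9/20, -21/40), radius 1/90
v1: after 1 affine step, its disk has center (1/4, 1/4), radius 1/12


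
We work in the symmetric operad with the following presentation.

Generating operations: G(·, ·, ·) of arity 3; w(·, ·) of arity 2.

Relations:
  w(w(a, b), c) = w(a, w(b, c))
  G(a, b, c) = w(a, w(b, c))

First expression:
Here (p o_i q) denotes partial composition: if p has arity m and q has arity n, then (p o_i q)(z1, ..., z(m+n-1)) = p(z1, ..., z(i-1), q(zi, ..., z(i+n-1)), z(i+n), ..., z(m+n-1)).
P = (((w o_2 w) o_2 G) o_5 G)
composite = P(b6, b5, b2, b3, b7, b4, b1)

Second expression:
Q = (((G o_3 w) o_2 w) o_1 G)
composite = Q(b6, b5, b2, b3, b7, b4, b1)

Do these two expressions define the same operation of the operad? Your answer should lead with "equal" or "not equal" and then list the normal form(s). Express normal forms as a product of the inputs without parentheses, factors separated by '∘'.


equal — both sides give b6 ∘ b5 ∘ b2 ∘ b3 ∘ b7 ∘ b4 ∘ b1

Reducing the first expression gives b6 ∘ b5 ∘ b2 ∘ b3 ∘ b7 ∘ b4 ∘ b1
Reducing the second expression gives b6 ∘ b5 ∘ b2 ∘ b3 ∘ b7 ∘ b4 ∘ b1
The forms coincide; equal.


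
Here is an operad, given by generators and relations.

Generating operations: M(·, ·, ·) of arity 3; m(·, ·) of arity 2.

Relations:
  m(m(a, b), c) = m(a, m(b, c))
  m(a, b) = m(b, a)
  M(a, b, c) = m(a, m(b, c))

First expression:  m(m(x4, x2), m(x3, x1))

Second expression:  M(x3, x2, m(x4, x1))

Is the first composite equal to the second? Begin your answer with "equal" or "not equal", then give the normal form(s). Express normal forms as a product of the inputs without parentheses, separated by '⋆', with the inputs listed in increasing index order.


Normal form of the first expression: x1 ⋆ x2 ⋆ x3 ⋆ x4
Normal form of the second expression: x1 ⋆ x2 ⋆ x3 ⋆ x4
Identical normal forms: equal.

equal; the common form is x1 ⋆ x2 ⋆ x3 ⋆ x4


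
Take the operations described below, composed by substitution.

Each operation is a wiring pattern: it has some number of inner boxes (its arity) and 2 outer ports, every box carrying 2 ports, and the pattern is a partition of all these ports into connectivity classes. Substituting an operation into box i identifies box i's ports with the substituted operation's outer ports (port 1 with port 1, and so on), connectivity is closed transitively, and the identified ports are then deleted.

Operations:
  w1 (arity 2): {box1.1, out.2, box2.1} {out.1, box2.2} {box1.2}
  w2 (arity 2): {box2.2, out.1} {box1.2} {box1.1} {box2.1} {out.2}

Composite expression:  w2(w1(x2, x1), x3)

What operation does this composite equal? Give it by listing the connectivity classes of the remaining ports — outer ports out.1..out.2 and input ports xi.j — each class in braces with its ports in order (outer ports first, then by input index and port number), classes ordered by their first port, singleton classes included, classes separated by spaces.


{out.1, x3.2} {out.2} {x1.1, x2.1} {x1.2} {x2.2} {x3.1}

Reachability decides: close wires over w2-identified ports.
through w1, on inputs (x2, x1): {out.1, x1.2} {out.2, x1.1, x2.1} {x2.2} (out.j = stage outer ports)
through w2, on inputs (x2, x1, x3): {out.1, x3.2} {out.2} {x1.1, x2.1} {x1.2} {x2.2} {x3.1} (out.j = stage outer ports)


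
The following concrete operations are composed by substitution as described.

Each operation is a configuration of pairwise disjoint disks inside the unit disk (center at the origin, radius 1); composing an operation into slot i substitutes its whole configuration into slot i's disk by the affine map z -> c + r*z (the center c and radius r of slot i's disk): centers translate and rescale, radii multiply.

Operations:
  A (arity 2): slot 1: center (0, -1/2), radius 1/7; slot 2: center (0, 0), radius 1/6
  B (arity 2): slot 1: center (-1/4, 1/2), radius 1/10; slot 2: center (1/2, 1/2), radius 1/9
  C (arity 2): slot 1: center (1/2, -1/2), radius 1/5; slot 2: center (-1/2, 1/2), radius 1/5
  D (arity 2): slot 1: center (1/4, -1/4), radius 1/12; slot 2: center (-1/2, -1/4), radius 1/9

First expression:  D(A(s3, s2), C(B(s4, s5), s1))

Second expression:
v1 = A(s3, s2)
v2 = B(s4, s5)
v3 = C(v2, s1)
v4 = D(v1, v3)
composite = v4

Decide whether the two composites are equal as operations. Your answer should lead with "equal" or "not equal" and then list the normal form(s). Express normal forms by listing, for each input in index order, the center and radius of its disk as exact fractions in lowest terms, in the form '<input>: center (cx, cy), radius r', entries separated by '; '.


The first expression, normalized: s1: center (-5/9, -7/36), radius 1/45; s2: center (1/4, -1/4), radius 1/72; s3: center (1/4, -7/24), radius 1/84; s4: center (-9/20, -53/180), radius 1/450; s5: center (-13/30, -53/180), radius 1/405
The second expression, normalized: s1: center (-5/9, -7/36), radius 1/45; s2: center (1/4, -1/4), radius 1/72; s3: center (1/4, -7/24), radius 1/84; s4: center (-9/20, -53/180), radius 1/450; s5: center (-13/30, -53/180), radius 1/405
The normal forms match — equal.

equal; both compose to s1: center (-5/9, -7/36), radius 1/45; s2: center (1/4, -1/4), radius 1/72; s3: center (1/4, -7/24), radius 1/84; s4: center (-9/20, -53/180), radius 1/450; s5: center (-13/30, -53/180), radius 1/405


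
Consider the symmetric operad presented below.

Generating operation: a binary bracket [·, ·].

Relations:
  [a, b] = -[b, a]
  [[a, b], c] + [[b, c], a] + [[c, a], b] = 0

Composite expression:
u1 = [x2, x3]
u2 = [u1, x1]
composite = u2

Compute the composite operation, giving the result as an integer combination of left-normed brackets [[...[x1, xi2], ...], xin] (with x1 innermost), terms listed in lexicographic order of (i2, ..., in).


-[[x1, x2], x3] + [[x1, x3], x2]


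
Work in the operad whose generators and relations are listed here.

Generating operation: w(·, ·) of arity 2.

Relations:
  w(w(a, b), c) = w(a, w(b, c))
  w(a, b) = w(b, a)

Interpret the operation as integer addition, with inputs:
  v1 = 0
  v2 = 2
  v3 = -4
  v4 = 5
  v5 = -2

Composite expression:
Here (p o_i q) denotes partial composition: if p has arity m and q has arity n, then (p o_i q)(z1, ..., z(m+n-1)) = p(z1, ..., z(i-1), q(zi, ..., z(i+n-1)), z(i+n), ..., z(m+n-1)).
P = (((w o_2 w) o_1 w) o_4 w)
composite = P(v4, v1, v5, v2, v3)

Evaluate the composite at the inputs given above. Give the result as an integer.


1

w(v4, v1) = 5
w(v2, v3) = -2
w(v5, w(v2, v3)) = -4
w(w(v4, v1), w(v5, w(v2, v3))) = 1


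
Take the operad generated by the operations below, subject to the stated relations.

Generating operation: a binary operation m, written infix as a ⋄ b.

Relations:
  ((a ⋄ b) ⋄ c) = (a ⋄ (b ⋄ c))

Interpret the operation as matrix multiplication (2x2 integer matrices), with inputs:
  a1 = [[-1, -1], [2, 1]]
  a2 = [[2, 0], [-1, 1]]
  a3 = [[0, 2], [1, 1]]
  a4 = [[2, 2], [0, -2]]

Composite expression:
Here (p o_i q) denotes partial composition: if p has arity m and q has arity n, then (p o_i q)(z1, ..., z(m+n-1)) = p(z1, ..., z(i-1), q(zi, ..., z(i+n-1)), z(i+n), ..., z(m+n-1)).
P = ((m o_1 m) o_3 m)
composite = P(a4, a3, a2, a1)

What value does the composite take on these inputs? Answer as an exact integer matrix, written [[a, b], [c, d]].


[[14, 8], [-2, 0]]

(a4 ⋄ a3) = [[2, 6], [-2, -2]]
(a2 ⋄ a1) = [[-2, -2], [3, 2]]
((a4 ⋄ a3) ⋄ (a2 ⋄ a1)) = [[14, 8], [-2, 0]]


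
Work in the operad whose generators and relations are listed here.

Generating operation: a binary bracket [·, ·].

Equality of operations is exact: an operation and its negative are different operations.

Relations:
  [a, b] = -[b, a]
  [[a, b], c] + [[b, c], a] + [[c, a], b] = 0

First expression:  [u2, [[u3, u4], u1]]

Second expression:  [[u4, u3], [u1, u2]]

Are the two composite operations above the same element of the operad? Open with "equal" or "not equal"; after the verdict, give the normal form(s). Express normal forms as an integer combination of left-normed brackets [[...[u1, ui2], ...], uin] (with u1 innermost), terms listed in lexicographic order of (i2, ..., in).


Normal form of the first expression: [[[u1, u3], u4], u2] - [[[u1, u4], u3], u2]
Normal form of the second expression: [[[u1, u2], u3], u4] - [[[u1, u2], u4], u3]
The forms do not match — not equal.

not equal; the first gives [[[u1, u3], u4], u2] - [[[u1, u4], u3], u2] and the second [[[u1, u2], u3], u4] - [[[u1, u2], u4], u3]


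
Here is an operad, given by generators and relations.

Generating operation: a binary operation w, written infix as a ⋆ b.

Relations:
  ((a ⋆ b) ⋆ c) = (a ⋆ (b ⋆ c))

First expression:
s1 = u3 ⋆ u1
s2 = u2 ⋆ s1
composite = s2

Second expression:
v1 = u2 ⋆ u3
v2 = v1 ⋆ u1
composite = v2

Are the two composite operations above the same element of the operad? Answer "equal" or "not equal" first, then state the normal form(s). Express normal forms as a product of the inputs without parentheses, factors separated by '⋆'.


The first composite normalizes to u2 ⋆ u3 ⋆ u1
The second composite normalizes to u2 ⋆ u3 ⋆ u1
Both agree, so they are equal.

equal: each reduces to u2 ⋆ u3 ⋆ u1


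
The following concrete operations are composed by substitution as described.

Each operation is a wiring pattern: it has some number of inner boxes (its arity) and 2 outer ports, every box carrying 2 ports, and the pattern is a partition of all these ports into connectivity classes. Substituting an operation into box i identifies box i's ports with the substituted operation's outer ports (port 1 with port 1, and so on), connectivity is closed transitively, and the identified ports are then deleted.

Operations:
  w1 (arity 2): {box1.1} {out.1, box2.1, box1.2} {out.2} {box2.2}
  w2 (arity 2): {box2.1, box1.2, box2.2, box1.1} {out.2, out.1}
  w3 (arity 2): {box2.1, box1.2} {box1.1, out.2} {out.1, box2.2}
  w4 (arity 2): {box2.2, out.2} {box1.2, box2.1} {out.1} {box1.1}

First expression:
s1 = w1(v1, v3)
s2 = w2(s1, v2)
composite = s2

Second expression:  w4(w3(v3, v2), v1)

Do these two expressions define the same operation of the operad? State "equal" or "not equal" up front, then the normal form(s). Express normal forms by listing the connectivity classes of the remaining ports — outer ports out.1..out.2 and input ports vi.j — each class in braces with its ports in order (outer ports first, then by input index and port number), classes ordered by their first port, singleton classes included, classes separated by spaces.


not equal; the first gives {out.1, out.2} {v1.1} {v1.2, v2.1, v2.2, v3.1} {v3.2} and the second {out.1} {out.2, v1.2} {v1.1, v3.1} {v2.1, v3.2} {v2.2}


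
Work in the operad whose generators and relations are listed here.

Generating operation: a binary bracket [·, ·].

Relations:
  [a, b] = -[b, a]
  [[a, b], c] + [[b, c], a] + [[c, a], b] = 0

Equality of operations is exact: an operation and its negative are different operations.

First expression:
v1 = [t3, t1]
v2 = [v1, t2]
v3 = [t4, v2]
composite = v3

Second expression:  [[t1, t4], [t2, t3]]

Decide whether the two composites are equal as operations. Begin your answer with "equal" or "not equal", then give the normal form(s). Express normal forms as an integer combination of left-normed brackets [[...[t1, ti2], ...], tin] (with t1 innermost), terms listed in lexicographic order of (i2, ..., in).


The first composite normalizes to [[[t1, t3], t2], t4]
The second composite normalizes to [[[t1, t4], t2], t3] - [[[t1, t4], t3], t2]
They disagree, so not equal.

not equal; first: [[[t1, t3], t2], t4]; second: [[[t1, t4], t2], t3] - [[[t1, t4], t3], t2]


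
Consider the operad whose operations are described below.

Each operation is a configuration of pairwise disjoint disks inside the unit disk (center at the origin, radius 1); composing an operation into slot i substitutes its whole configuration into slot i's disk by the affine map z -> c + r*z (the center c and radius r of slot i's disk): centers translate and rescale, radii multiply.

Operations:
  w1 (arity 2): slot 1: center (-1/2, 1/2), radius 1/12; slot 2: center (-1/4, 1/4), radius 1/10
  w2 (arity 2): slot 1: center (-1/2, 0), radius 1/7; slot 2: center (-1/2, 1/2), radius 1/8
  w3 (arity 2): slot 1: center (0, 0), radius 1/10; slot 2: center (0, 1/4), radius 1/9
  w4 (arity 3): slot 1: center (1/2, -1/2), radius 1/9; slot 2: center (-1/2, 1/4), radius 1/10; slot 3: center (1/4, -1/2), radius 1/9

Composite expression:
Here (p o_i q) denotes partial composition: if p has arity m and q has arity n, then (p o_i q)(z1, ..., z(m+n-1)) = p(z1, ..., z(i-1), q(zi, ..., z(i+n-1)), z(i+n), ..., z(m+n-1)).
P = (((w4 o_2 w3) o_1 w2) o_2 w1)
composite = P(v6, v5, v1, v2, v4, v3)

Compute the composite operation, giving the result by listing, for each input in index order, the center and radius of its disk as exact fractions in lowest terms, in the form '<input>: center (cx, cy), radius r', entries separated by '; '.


Affine substitution under w4: radii multiply and v-centers shift.
for v6, the 2-step affine chain lands on center (4/9, -1/2), radius 1/63
for v5, the 3-step affine chain lands on center (7/16, -7/16), radius 1/864
for v1, the 3-step affine chain lands on center (127/288, -127/288), radius 1/720
for v2, the 2-step affine chain lands on center (-1/2, 1/4), radius 1/100
for v4, the 2-step affine chain lands on center (-1/2, 11/40), radius 1/90
for v3, the 1-step affine chain lands on center (1/4, -1/2), radius 1/9

v1: center (127/288, -127/288), radius 1/720; v2: center (-1/2, 1/4), radius 1/100; v3: center (1/4, -1/2), radius 1/9; v4: center (-1/2, 11/40), radius 1/90; v5: center (7/16, -7/16), radius 1/864; v6: center (4/9, -1/2), radius 1/63


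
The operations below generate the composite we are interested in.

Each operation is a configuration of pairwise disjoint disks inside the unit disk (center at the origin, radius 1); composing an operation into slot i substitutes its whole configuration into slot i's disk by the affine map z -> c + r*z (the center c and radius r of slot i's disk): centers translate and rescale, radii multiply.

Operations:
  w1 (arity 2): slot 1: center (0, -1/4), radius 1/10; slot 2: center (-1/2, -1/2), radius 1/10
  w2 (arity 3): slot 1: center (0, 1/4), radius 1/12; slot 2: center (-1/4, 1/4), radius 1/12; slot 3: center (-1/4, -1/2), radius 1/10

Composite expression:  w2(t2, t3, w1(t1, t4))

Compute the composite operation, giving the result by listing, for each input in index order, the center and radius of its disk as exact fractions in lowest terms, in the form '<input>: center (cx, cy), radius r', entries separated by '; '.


t1: center (-1/4, -21/40), radius 1/100; t2: center (0, 1/4), radius 1/12; t3: center (-1/4, 1/4), radius 1/12; t4: center (-3/10, -11/20), radius 1/100

Below w2, radii multiply path by path; the t-disk centers shift.
tracing t2 down its 1-map path: center (0, 1/4), radius 1/12
tracing t3 down its 1-map path: center (-1/4, 1/4), radius 1/12
tracing t1 down its 2-map path: center (-1/4, -21/40), radius 1/100
tracing t4 down its 2-map path: center (-3/10, -11/20), radius 1/100


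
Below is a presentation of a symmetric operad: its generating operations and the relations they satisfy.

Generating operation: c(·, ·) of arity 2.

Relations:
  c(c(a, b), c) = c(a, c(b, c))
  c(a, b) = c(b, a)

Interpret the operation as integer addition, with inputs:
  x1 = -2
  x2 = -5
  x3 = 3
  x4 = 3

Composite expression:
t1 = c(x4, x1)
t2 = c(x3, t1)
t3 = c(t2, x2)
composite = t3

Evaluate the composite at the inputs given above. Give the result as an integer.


-1

c(x4, x1) = 1
c(x3, c(x4, x1)) = 4
c(c(x3, c(x4, x1)), x2) = -1


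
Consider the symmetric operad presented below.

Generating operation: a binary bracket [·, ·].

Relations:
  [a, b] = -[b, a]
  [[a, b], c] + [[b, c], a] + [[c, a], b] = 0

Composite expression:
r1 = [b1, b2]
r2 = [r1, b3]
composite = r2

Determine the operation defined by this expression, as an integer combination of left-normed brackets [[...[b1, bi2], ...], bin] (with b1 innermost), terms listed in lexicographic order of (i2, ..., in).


[[b1, b2], b3]

A multilinear Lie element is pinned by b1-initial words (b1 innermost).
Composite bracket: [[b1, b2], b3]
Each bracket splits as ab - ba, giving 4 signed words (2^2 = 4).
Collect the words opening with b1:
  b1b2b3 (sign +1) contributes +[[b1, b2], b3]


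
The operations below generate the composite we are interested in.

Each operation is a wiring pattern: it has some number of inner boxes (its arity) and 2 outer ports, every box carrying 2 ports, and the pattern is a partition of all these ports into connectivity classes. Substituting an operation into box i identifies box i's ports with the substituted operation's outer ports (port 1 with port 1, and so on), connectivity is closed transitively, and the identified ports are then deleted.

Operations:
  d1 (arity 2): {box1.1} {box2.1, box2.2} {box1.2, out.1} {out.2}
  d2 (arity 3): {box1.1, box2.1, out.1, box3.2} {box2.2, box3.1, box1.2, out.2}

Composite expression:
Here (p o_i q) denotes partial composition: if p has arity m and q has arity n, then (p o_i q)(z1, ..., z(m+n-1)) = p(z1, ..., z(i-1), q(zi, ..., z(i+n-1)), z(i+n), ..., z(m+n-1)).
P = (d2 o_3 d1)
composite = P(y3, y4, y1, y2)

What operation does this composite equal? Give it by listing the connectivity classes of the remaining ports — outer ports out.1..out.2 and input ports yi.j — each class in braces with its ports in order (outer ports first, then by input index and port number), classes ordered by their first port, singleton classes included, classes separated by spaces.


{out.1, y3.1, y4.1} {out.2, y1.2, y3.2, y4.2} {y1.1} {y2.1, y2.2}

Two ports join when wires chain via d2-identified ports.
composing d1 on (y1, y2), with out.j its own outer ports: {out.1, y1.2} {out.2} {y1.1} {y2.1, y2.2}
composing d2 on (y3, y4, y1, y2), with out.j its own outer ports: {out.1, y3.1, y4.1} {out.2, y1.2, y3.2, y4.2} {y1.1} {y2.1, y2.2}


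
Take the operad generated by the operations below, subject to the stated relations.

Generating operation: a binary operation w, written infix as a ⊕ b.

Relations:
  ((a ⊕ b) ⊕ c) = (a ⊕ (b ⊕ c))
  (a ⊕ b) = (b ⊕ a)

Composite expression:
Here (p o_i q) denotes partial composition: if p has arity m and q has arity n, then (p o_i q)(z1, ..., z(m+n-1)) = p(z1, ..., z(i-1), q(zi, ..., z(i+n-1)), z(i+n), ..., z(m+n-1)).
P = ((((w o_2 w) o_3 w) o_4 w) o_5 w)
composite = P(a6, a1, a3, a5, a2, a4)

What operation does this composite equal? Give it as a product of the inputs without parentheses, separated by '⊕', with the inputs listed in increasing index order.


a1 ⊕ a2 ⊕ a3 ⊕ a4 ⊕ a5 ⊕ a6


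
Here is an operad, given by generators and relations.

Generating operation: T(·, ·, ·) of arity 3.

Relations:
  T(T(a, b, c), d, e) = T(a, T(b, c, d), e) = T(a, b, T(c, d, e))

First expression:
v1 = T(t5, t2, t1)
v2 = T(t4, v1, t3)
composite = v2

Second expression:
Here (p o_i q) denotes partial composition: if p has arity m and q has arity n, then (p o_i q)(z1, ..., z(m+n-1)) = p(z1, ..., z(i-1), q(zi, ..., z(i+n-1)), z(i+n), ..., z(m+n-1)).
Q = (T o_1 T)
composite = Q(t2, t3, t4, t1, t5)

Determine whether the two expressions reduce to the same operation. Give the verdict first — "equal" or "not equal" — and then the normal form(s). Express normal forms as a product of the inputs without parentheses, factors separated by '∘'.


not equal — first t4 ∘ t5 ∘ t2 ∘ t1 ∘ t3, second t2 ∘ t3 ∘ t4 ∘ t1 ∘ t5

The first expression reduces to t4 ∘ t5 ∘ t2 ∘ t1 ∘ t3
The second expression reduces to t2 ∘ t3 ∘ t4 ∘ t1 ∘ t5
No match — not equal.


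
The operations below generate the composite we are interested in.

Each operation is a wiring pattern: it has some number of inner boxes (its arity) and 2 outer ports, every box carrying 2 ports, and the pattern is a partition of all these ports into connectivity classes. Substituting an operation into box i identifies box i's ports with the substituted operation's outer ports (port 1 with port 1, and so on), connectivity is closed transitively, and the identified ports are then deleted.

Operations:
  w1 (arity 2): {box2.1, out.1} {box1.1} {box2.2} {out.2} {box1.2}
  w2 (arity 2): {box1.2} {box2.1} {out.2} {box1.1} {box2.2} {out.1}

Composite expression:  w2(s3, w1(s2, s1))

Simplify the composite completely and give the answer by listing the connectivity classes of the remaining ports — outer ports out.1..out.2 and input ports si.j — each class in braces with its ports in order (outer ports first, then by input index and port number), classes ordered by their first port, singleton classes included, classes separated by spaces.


{out.1} {out.2} {s1.1} {s1.2} {s2.1} {s2.2} {s3.1} {s3.2}

Connectivity passes through glued w2-boundaries; trace each wire chain.
w1 over (s2, s1) gives {out.1, s1.1} {out.2} {s1.2} {s2.1} {s2.2}, out.j being that stage's outer ports
w2 over (s3, s2, s1) gives {out.1} {out.2} {s1.1} {s1.2} {s2.1} {s2.2} {s3.1} {s3.2}, out.j being that stage's outer ports


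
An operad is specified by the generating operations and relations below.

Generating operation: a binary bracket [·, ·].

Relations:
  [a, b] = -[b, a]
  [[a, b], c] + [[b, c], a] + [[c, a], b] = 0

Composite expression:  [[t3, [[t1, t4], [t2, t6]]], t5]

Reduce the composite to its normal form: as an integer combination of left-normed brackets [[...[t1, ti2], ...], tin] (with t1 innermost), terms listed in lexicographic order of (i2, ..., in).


Left-normed coefficients sit on the t1-initial expansion words.
Composite bracket: [[t3, [[t1, t4], [t2, t6]]], t5]
Applying ab - ba throughout gives 32 signed words (2^5 = 32).
Words beginning with t1 determine it all:
  t1t4t2t6t3t5 appears with sign -1, giving the term -[[[[[t1, t4], t2], t6], t3], t5]
  t1t4t6t2t3t5 appears with sign +1, giving the term +[[[[[t1, t4], t6], t2], t3], t5]

-[[[[[t1, t4], t2], t6], t3], t5] + [[[[[t1, t4], t6], t2], t3], t5]


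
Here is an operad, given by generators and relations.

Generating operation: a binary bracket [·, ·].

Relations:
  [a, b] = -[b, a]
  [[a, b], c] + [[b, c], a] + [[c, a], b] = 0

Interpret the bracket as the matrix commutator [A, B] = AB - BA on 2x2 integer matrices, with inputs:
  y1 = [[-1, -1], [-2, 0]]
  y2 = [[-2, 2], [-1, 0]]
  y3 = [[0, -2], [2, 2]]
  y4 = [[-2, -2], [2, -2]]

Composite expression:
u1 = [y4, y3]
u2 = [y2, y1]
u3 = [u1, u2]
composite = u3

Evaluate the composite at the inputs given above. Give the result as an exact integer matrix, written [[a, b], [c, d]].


[y4, y3] = [[0, -4], [-4, 0]]
[y2, y1] = [[-5, 4], [-3, 5]]
[[y4, y3], [y2, y1]] = [[28, -40], [40, -28]]

[[28, -40], [40, -28]]


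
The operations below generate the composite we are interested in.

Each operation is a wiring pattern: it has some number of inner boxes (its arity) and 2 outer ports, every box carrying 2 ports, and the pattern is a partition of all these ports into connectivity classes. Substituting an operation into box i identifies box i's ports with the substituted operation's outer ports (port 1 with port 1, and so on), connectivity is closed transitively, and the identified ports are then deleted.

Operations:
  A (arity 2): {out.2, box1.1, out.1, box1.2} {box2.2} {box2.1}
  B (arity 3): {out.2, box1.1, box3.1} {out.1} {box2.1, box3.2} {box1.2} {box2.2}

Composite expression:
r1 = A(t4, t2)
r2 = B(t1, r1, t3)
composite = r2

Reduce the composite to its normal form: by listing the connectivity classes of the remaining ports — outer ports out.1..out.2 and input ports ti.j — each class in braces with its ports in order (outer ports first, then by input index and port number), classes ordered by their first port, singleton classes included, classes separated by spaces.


{out.1} {out.2, t1.1, t3.1} {t1.2} {t2.1} {t2.2} {t3.2, t4.1, t4.2}

Connectivity passes through glued B-boundaries; trace each wire chain.
after A, the pattern on (t4, t2) reads {out.1, out.2, t4.1, t4.2} {t2.1} {t2.2} (out.j = its outer ports)
after B, the pattern on (t1, t4, t2, t3) reads {out.1} {out.2, t1.1, t3.1} {t1.2} {t2.1} {t2.2} {t3.2, t4.1, t4.2} (out.j = its outer ports)


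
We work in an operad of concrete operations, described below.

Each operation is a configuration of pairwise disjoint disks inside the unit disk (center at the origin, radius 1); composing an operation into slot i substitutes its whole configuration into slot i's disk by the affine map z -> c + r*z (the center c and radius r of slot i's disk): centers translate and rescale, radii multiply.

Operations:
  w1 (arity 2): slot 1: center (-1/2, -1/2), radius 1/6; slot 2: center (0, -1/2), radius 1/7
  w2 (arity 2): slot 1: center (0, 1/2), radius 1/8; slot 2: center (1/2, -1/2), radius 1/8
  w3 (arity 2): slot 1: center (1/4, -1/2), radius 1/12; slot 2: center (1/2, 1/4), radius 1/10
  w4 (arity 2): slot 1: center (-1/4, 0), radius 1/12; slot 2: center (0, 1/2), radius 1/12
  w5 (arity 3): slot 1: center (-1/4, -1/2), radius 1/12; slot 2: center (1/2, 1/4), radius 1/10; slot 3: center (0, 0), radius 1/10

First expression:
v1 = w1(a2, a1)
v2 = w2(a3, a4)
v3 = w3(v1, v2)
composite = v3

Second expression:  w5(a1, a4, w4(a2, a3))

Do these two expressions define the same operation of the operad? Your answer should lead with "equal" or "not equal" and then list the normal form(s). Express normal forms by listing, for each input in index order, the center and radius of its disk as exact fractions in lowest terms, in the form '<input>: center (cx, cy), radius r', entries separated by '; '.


not equal; the first gives a1: center (1/4, -13/24), radius 1/84; a2: center (5/24, -13/24), radius 1/72; a3: center (1/2, 3/10), radius 1/80; a4: center (11/20, 1/5), radius 1/80 and the second a1: center (-1/4, -1/2), radius 1/12; a2: center (-1/40, 0), radius 1/120; a3: center (0, 1/20), radius 1/120; a4: center (1/2, 1/4), radius 1/10

Normal form of the first expression: a1: center (1/4, -13/24), radius 1/84; a2: center (5/24, -13/24), radius 1/72; a3: center (1/2, 3/10), radius 1/80; a4: center (11/20, 1/5), radius 1/80
Normal form of the second expression: a1: center (-1/4, -1/2), radius 1/12; a2: center (-1/40, 0), radius 1/120; a3: center (0, 1/20), radius 1/120; a4: center (1/2, 1/4), radius 1/10
They disagree, so not equal.


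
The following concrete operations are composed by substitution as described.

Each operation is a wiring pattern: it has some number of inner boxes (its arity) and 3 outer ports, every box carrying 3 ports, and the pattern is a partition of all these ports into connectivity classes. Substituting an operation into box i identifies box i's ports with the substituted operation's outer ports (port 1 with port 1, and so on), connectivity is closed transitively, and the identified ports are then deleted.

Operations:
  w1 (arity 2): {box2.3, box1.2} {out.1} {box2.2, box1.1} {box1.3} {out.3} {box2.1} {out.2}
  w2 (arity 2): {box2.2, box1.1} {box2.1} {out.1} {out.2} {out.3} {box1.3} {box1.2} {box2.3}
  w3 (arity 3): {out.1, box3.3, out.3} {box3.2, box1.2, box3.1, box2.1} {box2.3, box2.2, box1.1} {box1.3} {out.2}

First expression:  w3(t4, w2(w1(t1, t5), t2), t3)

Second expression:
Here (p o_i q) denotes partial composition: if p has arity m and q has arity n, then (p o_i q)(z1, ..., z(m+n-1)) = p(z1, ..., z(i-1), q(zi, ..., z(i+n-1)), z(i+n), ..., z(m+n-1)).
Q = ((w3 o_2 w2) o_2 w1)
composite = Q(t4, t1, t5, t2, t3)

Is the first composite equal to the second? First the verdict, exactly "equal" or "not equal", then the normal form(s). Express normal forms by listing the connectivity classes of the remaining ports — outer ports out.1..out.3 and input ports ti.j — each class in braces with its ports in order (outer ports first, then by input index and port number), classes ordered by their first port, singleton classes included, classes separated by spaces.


equal — both sides give {out.1, out.3, t3.3} {out.2} {t1.1, t5.2} {t1.2, t5.3} {t1.3} {t2.1} {t2.2} {t2.3} {t3.1, t3.2, t4.2} {t4.1} {t4.3} {t5.1}

Reducing the first expression gives {out.1, out.3, t3.3} {out.2} {t1.1, t5.2} {t1.2, t5.3} {t1.3} {t2.1} {t2.2} {t2.3} {t3.1, t3.2, t4.2} {t4.1} {t4.3} {t5.1}
Reducing the second expression gives {out.1, out.3, t3.3} {out.2} {t1.1, t5.2} {t1.2, t5.3} {t1.3} {t2.1} {t2.2} {t2.3} {t3.1, t3.2, t4.2} {t4.1} {t4.3} {t5.1}
Same normal form: equal.


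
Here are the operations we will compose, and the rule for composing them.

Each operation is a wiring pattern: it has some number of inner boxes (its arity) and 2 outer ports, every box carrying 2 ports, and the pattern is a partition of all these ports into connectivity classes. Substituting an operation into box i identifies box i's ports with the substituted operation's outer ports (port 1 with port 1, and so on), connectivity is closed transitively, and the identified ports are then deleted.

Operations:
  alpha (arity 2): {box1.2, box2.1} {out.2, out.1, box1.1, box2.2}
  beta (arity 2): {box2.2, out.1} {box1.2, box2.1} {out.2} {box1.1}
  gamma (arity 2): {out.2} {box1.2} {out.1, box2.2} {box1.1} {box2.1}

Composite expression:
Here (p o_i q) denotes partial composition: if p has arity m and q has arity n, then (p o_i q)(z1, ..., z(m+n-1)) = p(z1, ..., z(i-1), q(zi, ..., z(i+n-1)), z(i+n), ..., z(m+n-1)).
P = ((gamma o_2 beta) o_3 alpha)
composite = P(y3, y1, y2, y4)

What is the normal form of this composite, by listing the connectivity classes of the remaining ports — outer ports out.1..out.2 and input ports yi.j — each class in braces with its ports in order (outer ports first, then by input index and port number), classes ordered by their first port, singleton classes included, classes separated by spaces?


{out.1} {out.2} {y1.1} {y1.2, y2.1, y4.2} {y2.2, y4.1} {y3.1} {y3.2}

Connectivity passes through glued gamma-boundaries; trace each wire chain.
composing alpha on (y2, y4), with out.j its own outer ports: {out.1, out.2, y2.1, y4.2} {y2.2, y4.1}
composing beta on (y1, y2, y4), with out.j its own outer ports: {out.1, y1.2, y2.1, y4.2} {out.2} {y1.1} {y2.2, y4.1}
composing gamma on (y3, y1, y2, y4), with out.j its own outer ports: {out.1} {out.2} {y1.1} {y1.2, y2.1, y4.2} {y2.2, y4.1} {y3.1} {y3.2}


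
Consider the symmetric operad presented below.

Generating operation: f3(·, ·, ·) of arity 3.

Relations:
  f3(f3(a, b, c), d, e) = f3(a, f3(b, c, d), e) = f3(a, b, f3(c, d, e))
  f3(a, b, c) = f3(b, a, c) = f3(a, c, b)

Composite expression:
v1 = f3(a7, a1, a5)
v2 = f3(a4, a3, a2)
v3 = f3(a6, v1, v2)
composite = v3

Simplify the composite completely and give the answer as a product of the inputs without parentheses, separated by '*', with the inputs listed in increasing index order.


a1 * a2 * a3 * a4 * a5 * a6 * a7

Any arrangement under f3 is one operation, so sort the a-inputs.
f3(a7, a1, a5) spells out as a7 * a1 * a5
f3(a4, a3, a2) spells out as a4 * a3 * a2
f3(a6, f3(a7, a1, a5), f3(a4, a3, a2)) spells out as a6 * a7 * a1 * a5 * a4 * a3 * a2
putting the inputs in ascending order: a1 * a2 * a3 * a4 * a5 * a6 * a7


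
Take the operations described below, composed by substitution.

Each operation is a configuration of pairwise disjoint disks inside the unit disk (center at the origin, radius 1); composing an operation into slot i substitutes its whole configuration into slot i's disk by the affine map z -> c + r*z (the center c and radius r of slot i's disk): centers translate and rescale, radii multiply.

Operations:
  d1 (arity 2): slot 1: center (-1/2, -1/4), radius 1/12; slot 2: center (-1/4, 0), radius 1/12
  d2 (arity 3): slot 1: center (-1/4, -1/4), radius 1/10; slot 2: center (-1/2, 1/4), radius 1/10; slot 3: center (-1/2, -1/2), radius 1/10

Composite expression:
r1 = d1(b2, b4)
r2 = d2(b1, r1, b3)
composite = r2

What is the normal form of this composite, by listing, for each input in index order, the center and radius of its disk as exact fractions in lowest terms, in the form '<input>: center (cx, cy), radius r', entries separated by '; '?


b1: center (-1/4, -1/4), radius 1/10; b2: center (-11/20, 9/40), radius 1/120; b3: center (-1/2, -1/2), radius 1/10; b4: center (-21/40, 1/4), radius 1/120


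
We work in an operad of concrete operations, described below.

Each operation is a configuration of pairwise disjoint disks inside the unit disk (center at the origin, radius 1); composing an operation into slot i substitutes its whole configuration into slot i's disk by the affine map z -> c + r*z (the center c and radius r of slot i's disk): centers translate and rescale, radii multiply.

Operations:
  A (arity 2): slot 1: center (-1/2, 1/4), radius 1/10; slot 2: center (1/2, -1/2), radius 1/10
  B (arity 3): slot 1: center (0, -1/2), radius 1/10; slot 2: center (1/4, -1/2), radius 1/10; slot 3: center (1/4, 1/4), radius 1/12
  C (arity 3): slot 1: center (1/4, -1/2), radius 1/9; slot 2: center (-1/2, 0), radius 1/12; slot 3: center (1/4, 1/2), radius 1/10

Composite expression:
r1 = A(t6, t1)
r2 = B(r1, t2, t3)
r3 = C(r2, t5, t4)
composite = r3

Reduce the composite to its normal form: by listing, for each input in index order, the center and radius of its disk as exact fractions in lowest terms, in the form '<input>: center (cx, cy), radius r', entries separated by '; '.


t1: center (23/90, -101/180), radius 1/900; t2: center (5/18, -5/9), radius 1/90; t3: center (5/18, -17/36), radius 1/108; t4: center (1/4, 1/2), radius 1/10; t5: center (-1/2, 0), radius 1/12; t6: center (11/45, -199/360), radius 1/900


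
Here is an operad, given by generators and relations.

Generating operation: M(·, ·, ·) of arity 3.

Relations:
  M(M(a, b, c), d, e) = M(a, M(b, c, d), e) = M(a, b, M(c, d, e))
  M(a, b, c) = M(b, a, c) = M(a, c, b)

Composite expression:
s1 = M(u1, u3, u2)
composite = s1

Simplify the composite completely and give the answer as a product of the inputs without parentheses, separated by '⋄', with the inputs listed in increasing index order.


u1 ⋄ u2 ⋄ u3
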